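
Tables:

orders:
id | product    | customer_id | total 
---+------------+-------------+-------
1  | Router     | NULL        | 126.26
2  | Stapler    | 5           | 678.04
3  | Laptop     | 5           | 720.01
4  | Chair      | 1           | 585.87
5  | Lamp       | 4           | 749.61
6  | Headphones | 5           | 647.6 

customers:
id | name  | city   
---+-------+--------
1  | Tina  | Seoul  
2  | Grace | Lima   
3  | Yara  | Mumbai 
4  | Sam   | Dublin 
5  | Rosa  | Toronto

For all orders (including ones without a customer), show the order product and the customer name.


LEFT JOIN keeps every row from orders (the left table); where customer_id has no match in customers, the customer columns become NULL. Walk through each order:
  - order 1 (Router): customer_id=NULL, no match -> kept with NULL
  - order 2 (Stapler): customer_id=5 -> matches Rosa
  - order 3 (Laptop): customer_id=5 -> matches Rosa
  - order 4 (Chair): customer_id=1 -> matches Tina
  - order 5 (Lamp): customer_id=4 -> matches Sam
  - order 6 (Headphones): customer_id=5 -> matches Rosa
All 6 rows appear; 1 has NULL customer.

SQL:
SELECT a.product, b.name AS customer
FROM orders a
LEFT JOIN customers b ON a.customer_id = b.id

Result:
product    | customer
-----------+---------
Router     | NULL    
Stapler    | Rosa    
Laptop     | Rosa    
Chair      | Tina    
Lamp       | Sam     
Headphones | Rosa    


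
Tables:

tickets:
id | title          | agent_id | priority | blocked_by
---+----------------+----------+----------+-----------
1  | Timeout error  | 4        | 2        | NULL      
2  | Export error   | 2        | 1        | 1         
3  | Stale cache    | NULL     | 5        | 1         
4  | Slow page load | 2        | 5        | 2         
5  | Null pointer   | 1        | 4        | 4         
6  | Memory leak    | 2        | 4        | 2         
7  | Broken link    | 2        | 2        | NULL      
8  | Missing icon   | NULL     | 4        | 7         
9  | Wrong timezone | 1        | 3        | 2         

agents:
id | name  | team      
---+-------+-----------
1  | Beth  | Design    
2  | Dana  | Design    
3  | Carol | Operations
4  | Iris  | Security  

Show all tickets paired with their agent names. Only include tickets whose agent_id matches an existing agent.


INNER JOIN keeps only tickets rows whose agent_id matches an id in agents. Walk through each ticket:
  - ticket 1 (Timeout error): agent_id=4 -> matches Iris
  - ticket 2 (Export error): agent_id=2 -> matches Dana
  - ticket 3 (Stale cache): agent_id=NULL, no match -> dropped
  - ticket 4 (Slow page load): agent_id=2 -> matches Dana
  - ticket 5 (Null pointer): agent_id=1 -> matches Beth
  - ticket 6 (Memory leak): agent_id=2 -> matches Dana
  - ticket 7 (Broken link): agent_id=2 -> matches Dana
  - ticket 8 (Missing icon): agent_id=NULL, no match -> dropped
  - ticket 9 (Wrong timezone): agent_id=1 -> matches Beth
So 2 of 9 rows are dropped.

SQL:
SELECT a.title, b.name AS agent
FROM tickets a
INNER JOIN agents b ON a.agent_id = b.id

Result:
title          | agent
---------------+------
Timeout error  | Iris 
Export error   | Dana 
Slow page load | Dana 
Null pointer   | Beth 
Memory leak    | Dana 
Broken link    | Dana 
Wrong timezone | Beth 


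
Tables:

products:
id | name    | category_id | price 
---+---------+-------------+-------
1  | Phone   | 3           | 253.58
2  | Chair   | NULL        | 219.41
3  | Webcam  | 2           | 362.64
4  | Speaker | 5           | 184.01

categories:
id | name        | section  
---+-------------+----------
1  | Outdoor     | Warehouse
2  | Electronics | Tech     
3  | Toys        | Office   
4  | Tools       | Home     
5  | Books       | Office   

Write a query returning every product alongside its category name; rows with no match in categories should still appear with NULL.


LEFT JOIN keeps every row from products (the left table); where category_id has no match in categories, the category columns become NULL. Walk through each product:
  - product 1 (Phone): category_id=3 -> matches Toys
  - product 2 (Chair): category_id=NULL, no match -> kept with NULL
  - product 3 (Webcam): category_id=2 -> matches Electronics
  - product 4 (Speaker): category_id=5 -> matches Books
All 4 rows appear; 1 has NULL category.

SQL:
SELECT a.name, b.name AS category
FROM products a
LEFT JOIN categories b ON a.category_id = b.id

Result:
name    | category   
--------+------------
Phone   | Toys       
Chair   | NULL       
Webcam  | Electronics
Speaker | Books      


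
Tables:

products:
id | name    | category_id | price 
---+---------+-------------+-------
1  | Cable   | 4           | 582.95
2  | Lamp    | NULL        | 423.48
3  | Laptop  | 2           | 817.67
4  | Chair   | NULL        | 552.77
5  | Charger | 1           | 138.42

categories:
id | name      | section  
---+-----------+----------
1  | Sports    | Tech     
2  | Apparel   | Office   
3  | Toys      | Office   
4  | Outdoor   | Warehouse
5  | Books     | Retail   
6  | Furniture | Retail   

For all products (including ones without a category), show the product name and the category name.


LEFT JOIN keeps every row from products (the left table); where category_id has no match in categories, the category columns become NULL. Walk through each product:
  - product 1 (Cable): category_id=4 -> matches Outdoor
  - product 2 (Lamp): category_id=NULL, no match -> kept with NULL
  - product 3 (Laptop): category_id=2 -> matches Apparel
  - product 4 (Chair): category_id=NULL, no match -> kept with NULL
  - product 5 (Charger): category_id=1 -> matches Sports
All 5 rows appear; 2 have NULL category.

SQL:
SELECT a.name, b.name AS category
FROM products a
LEFT JOIN categories b ON a.category_id = b.id

Result:
name    | category
--------+---------
Cable   | Outdoor 
Lamp    | NULL    
Laptop  | Apparel 
Chair   | NULL    
Charger | Sports  


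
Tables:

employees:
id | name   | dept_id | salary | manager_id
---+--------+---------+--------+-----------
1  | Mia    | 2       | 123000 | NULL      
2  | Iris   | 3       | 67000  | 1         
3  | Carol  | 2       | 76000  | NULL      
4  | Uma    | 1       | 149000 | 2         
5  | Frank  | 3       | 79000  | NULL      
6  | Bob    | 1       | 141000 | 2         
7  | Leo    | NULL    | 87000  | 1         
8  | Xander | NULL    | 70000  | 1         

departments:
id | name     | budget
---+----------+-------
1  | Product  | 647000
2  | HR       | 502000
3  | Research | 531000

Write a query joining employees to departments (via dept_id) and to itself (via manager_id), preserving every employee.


Two LEFT JOINs from the same base table employees: one to departments via dept_id, one to employees itself via manager_id. Both are LEFT so every employee is preserved.
Match against departments:
  - employee 1 (Mia): dept_id=2 -> matches HR
  - employee 2 (Iris): dept_id=3 -> matches Research
  - employee 3 (Carol): dept_id=2 -> matches HR
  - employee 4 (Uma): dept_id=1 -> matches Product
  - employee 5 (Frank): dept_id=3 -> matches Research
  - employee 6 (Bob): dept_id=1 -> matches Product
  - employee 7 (Leo): dept_id=NULL, no match -> kept with NULL
  - employee 8 (Xander): dept_id=NULL, no match -> kept with NULL
Match against employees (self):
  - employee 1 (Mia): manager_id=NULL -> NULL
  - employee 2 (Iris): manager_id=1 -> Mia
  - employee 3 (Carol): manager_id=NULL -> NULL
  - employee 4 (Uma): manager_id=2 -> Iris
  - employee 5 (Frank): manager_id=NULL -> NULL
  - employee 6 (Bob): manager_id=2 -> Iris
  - employee 7 (Leo): manager_id=1 -> Mia
  - employee 8 (Xander): manager_id=1 -> Mia

SQL:
SELECT a.name, b.name AS department, c.name AS manager
FROM employees a
LEFT JOIN departments b ON a.dept_id = b.id
LEFT JOIN employees c ON a.manager_id = c.id

Result:
name   | department | manager
-------+------------+--------
Mia    | HR         | NULL   
Iris   | Research   | Mia    
Carol  | HR         | NULL   
Uma    | Product    | Iris   
Frank  | Research   | NULL   
Bob    | Product    | Iris   
Leo    | NULL       | Mia    
Xander | NULL       | Mia    


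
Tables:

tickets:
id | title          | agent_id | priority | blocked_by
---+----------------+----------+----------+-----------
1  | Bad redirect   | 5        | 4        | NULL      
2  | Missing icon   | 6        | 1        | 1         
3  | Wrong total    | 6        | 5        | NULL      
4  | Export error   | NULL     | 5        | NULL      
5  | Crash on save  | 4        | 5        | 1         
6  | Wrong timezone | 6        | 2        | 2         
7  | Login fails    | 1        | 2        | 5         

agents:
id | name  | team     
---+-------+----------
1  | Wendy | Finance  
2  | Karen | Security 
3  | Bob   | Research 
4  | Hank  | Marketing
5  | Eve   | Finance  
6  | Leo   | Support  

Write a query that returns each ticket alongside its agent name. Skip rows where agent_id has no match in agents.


INNER JOIN keeps only tickets rows whose agent_id matches an id in agents. Walk through each ticket:
  - ticket 1 (Bad redirect): agent_id=5 -> matches Eve
  - ticket 2 (Missing icon): agent_id=6 -> matches Leo
  - ticket 3 (Wrong total): agent_id=6 -> matches Leo
  - ticket 4 (Export error): agent_id=NULL, no match -> dropped
  - ticket 5 (Crash on save): agent_id=4 -> matches Hank
  - ticket 6 (Wrong timezone): agent_id=6 -> matches Leo
  - ticket 7 (Login fails): agent_id=1 -> matches Wendy
So 1 of 7 rows is dropped.

SQL:
SELECT a.title, b.name AS agent
FROM tickets a
INNER JOIN agents b ON a.agent_id = b.id

Result:
title          | agent
---------------+------
Bad redirect   | Eve  
Missing icon   | Leo  
Wrong total    | Leo  
Crash on save  | Hank 
Wrong timezone | Leo  
Login fails    | Wendy


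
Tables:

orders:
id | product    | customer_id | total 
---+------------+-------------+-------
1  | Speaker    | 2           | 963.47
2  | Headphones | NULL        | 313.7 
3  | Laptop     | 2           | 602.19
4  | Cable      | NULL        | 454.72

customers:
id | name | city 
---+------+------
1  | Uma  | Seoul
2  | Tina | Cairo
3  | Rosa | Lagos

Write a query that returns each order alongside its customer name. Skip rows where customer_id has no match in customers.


INNER JOIN keeps only orders rows whose customer_id matches an id in customers. Walk through each order:
  - order 1 (Speaker): customer_id=2 -> matches Tina
  - order 2 (Headphones): customer_id=NULL, no match -> dropped
  - order 3 (Laptop): customer_id=2 -> matches Tina
  - order 4 (Cable): customer_id=NULL, no match -> dropped
So 2 of 4 rows are dropped.

SQL:
SELECT a.product, b.name AS customer
FROM orders a
INNER JOIN customers b ON a.customer_id = b.id

Result:
product | customer
--------+---------
Speaker | Tina    
Laptop  | Tina    


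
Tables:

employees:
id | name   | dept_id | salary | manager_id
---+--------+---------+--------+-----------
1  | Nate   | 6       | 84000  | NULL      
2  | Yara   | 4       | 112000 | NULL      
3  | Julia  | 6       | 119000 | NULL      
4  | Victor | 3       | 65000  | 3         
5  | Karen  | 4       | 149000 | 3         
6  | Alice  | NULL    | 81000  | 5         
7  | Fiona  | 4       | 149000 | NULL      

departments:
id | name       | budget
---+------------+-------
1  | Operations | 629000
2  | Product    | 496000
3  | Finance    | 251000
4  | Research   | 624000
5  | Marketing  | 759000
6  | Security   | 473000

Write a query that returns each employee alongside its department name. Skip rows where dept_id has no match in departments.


INNER JOIN keeps only employees rows whose dept_id matches an id in departments. Walk through each employee:
  - employee 1 (Nate): dept_id=6 -> matches Security
  - employee 2 (Yara): dept_id=4 -> matches Research
  - employee 3 (Julia): dept_id=6 -> matches Security
  - employee 4 (Victor): dept_id=3 -> matches Finance
  - employee 5 (Karen): dept_id=4 -> matches Research
  - employee 6 (Alice): dept_id=NULL, no match -> dropped
  - employee 7 (Fiona): dept_id=4 -> matches Research
So 1 of 7 rows is dropped.

SQL:
SELECT a.name, b.name AS department
FROM employees a
INNER JOIN departments b ON a.dept_id = b.id

Result:
name   | department
-------+-----------
Nate   | Security  
Yara   | Research  
Julia  | Security  
Victor | Finance   
Karen  | Research  
Fiona  | Research  


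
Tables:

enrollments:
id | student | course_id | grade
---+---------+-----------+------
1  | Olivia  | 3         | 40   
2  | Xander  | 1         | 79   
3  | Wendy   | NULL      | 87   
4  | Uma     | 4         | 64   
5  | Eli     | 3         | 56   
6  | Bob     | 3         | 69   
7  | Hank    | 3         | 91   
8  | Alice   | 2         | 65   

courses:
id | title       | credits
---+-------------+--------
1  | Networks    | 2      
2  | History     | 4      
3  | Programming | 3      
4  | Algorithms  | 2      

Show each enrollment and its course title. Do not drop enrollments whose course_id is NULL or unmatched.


LEFT JOIN keeps every row from enrollments (the left table); where course_id has no match in courses, the course columns become NULL. Walk through each enrollment:
  - enrollment 1 (Olivia): course_id=3 -> matches Programming
  - enrollment 2 (Xander): course_id=1 -> matches Networks
  - enrollment 3 (Wendy): course_id=NULL, no match -> kept with NULL
  - enrollment 4 (Uma): course_id=4 -> matches Algorithms
  - enrollment 5 (Eli): course_id=3 -> matches Programming
  - enrollment 6 (Bob): course_id=3 -> matches Programming
  - enrollment 7 (Hank): course_id=3 -> matches Programming
  - enrollment 8 (Alice): course_id=2 -> matches History
All 8 rows appear; 1 has NULL course.

SQL:
SELECT a.student, b.title AS course
FROM enrollments a
LEFT JOIN courses b ON a.course_id = b.id

Result:
student | course     
--------+------------
Olivia  | Programming
Xander  | Networks   
Wendy   | NULL       
Uma     | Algorithms 
Eli     | Programming
Bob     | Programming
Hank    | Programming
Alice   | History    


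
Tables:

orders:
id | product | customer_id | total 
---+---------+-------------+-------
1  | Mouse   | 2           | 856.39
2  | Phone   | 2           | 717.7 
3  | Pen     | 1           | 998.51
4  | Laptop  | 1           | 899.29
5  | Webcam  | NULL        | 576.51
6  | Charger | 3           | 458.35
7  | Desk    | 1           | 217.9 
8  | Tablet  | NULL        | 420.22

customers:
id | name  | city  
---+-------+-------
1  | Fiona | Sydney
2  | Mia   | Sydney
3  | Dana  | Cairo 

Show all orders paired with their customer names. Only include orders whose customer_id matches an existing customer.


INNER JOIN keeps only orders rows whose customer_id matches an id in customers. Walk through each order:
  - order 1 (Mouse): customer_id=2 -> matches Mia
  - order 2 (Phone): customer_id=2 -> matches Mia
  - order 3 (Pen): customer_id=1 -> matches Fiona
  - order 4 (Laptop): customer_id=1 -> matches Fiona
  - order 5 (Webcam): customer_id=NULL, no match -> dropped
  - order 6 (Charger): customer_id=3 -> matches Dana
  - order 7 (Desk): customer_id=1 -> matches Fiona
  - order 8 (Tablet): customer_id=NULL, no match -> dropped
So 2 of 8 rows are dropped.

SQL:
SELECT a.product, b.name AS customer
FROM orders a
INNER JOIN customers b ON a.customer_id = b.id

Result:
product | customer
--------+---------
Mouse   | Mia     
Phone   | Mia     
Pen     | Fiona   
Laptop  | Fiona   
Charger | Dana    
Desk    | Fiona   


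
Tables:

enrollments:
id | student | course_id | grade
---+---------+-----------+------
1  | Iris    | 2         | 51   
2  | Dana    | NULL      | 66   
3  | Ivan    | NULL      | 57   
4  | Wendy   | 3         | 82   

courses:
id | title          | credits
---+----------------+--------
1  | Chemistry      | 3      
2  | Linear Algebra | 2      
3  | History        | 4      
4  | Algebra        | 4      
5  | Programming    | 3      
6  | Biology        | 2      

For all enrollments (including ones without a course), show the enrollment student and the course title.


LEFT JOIN keeps every row from enrollments (the left table); where course_id has no match in courses, the course columns become NULL. Walk through each enrollment:
  - enrollment 1 (Iris): course_id=2 -> matches Linear Algebra
  - enrollment 2 (Dana): course_id=NULL, no match -> kept with NULL
  - enrollment 3 (Ivan): course_id=NULL, no match -> kept with NULL
  - enrollment 4 (Wendy): course_id=3 -> matches History
All 4 rows appear; 2 have NULL course.

SQL:
SELECT a.student, b.title AS course
FROM enrollments a
LEFT JOIN courses b ON a.course_id = b.id

Result:
student | course        
--------+---------------
Iris    | Linear Algebra
Dana    | NULL          
Ivan    | NULL          
Wendy   | History       


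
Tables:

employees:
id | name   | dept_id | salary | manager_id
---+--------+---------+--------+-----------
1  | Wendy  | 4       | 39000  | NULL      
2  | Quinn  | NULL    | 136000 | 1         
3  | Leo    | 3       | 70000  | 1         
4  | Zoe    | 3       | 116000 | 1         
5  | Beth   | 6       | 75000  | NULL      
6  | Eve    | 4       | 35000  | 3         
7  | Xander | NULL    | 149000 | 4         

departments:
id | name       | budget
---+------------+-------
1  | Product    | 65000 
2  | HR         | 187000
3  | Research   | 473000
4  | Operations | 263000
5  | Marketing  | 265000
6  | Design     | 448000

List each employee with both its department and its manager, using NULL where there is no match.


Two LEFT JOINs from the same base table employees: one to departments via dept_id, one to employees itself via manager_id. Both are LEFT so every employee is preserved.
Match against departments:
  - employee 1 (Wendy): dept_id=4 -> matches Operations
  - employee 2 (Quinn): dept_id=NULL, no match -> kept with NULL
  - employee 3 (Leo): dept_id=3 -> matches Research
  - employee 4 (Zoe): dept_id=3 -> matches Research
  - employee 5 (Beth): dept_id=6 -> matches Design
  - employee 6 (Eve): dept_id=4 -> matches Operations
  - employee 7 (Xander): dept_id=NULL, no match -> kept with NULL
Match against employees (self):
  - employee 1 (Wendy): manager_id=NULL -> NULL
  - employee 2 (Quinn): manager_id=1 -> Wendy
  - employee 3 (Leo): manager_id=1 -> Wendy
  - employee 4 (Zoe): manager_id=1 -> Wendy
  - employee 5 (Beth): manager_id=NULL -> NULL
  - employee 6 (Eve): manager_id=3 -> Leo
  - employee 7 (Xander): manager_id=4 -> Zoe

SQL:
SELECT a.name, b.name AS department, c.name AS manager
FROM employees a
LEFT JOIN departments b ON a.dept_id = b.id
LEFT JOIN employees c ON a.manager_id = c.id

Result:
name   | department | manager
-------+------------+--------
Wendy  | Operations | NULL   
Quinn  | NULL       | Wendy  
Leo    | Research   | Wendy  
Zoe    | Research   | Wendy  
Beth   | Design     | NULL   
Eve    | Operations | Leo    
Xander | NULL       | Zoe    


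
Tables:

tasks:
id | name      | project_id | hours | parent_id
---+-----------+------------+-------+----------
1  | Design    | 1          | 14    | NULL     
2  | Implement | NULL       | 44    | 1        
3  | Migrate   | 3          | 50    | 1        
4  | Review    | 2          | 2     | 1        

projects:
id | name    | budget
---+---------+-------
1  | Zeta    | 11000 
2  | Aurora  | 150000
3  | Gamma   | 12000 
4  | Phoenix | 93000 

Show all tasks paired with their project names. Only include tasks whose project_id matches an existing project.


INNER JOIN keeps only tasks rows whose project_id matches an id in projects. Walk through each task:
  - task 1 (Design): project_id=1 -> matches Zeta
  - task 2 (Implement): project_id=NULL, no match -> dropped
  - task 3 (Migrate): project_id=3 -> matches Gamma
  - task 4 (Review): project_id=2 -> matches Aurora
So 1 of 4 rows is dropped.

SQL:
SELECT a.name, b.name AS project
FROM tasks a
INNER JOIN projects b ON a.project_id = b.id

Result:
name    | project
--------+--------
Design  | Zeta   
Migrate | Gamma  
Review  | Aurora 


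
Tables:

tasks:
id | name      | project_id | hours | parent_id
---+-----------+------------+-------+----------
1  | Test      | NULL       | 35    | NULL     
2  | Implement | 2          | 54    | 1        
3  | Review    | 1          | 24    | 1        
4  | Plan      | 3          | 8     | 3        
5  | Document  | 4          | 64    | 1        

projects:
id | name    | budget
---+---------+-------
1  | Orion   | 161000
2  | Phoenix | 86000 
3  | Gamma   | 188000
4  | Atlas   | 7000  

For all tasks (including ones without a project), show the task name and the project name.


LEFT JOIN keeps every row from tasks (the left table); where project_id has no match in projects, the project columns become NULL. Walk through each task:
  - task 1 (Test): project_id=NULL, no match -> kept with NULL
  - task 2 (Implement): project_id=2 -> matches Phoenix
  - task 3 (Review): project_id=1 -> matches Orion
  - task 4 (Plan): project_id=3 -> matches Gamma
  - task 5 (Document): project_id=4 -> matches Atlas
All 5 rows appear; 1 has NULL project.

SQL:
SELECT a.name, b.name AS project
FROM tasks a
LEFT JOIN projects b ON a.project_id = b.id

Result:
name      | project
----------+--------
Test      | NULL   
Implement | Phoenix
Review    | Orion  
Plan      | Gamma  
Document  | Atlas  


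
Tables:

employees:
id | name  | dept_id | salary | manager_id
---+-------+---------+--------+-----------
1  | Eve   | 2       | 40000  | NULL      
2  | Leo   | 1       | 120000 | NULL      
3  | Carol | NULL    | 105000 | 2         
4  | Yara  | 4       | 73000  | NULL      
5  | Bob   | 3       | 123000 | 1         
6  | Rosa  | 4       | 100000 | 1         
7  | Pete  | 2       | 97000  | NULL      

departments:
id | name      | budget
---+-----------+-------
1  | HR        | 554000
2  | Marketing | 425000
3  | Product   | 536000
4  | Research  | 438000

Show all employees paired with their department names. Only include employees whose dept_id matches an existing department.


INNER JOIN keeps only employees rows whose dept_id matches an id in departments. Walk through each employee:
  - employee 1 (Eve): dept_id=2 -> matches Marketing
  - employee 2 (Leo): dept_id=1 -> matches HR
  - employee 3 (Carol): dept_id=NULL, no match -> dropped
  - employee 4 (Yara): dept_id=4 -> matches Research
  - employee 5 (Bob): dept_id=3 -> matches Product
  - employee 6 (Rosa): dept_id=4 -> matches Research
  - employee 7 (Pete): dept_id=2 -> matches Marketing
So 1 of 7 rows is dropped.

SQL:
SELECT a.name, b.name AS department
FROM employees a
INNER JOIN departments b ON a.dept_id = b.id

Result:
name | department
-----+-----------
Eve  | Marketing 
Leo  | HR        
Yara | Research  
Bob  | Product   
Rosa | Research  
Pete | Marketing 


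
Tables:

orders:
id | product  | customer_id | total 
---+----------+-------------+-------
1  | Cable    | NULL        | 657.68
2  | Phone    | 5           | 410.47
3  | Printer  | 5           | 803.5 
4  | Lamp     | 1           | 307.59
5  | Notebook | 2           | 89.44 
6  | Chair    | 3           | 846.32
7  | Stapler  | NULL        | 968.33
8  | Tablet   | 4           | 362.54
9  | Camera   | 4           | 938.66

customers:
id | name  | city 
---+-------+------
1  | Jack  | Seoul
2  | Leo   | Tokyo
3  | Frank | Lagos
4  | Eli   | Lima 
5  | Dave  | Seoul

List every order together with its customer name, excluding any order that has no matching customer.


INNER JOIN keeps only orders rows whose customer_id matches an id in customers. Walk through each order:
  - order 1 (Cable): customer_id=NULL, no match -> dropped
  - order 2 (Phone): customer_id=5 -> matches Dave
  - order 3 (Printer): customer_id=5 -> matches Dave
  - order 4 (Lamp): customer_id=1 -> matches Jack
  - order 5 (Notebook): customer_id=2 -> matches Leo
  - order 6 (Chair): customer_id=3 -> matches Frank
  - order 7 (Stapler): customer_id=NULL, no match -> dropped
  - order 8 (Tablet): customer_id=4 -> matches Eli
  - order 9 (Camera): customer_id=4 -> matches Eli
So 2 of 9 rows are dropped.

SQL:
SELECT a.product, b.name AS customer
FROM orders a
INNER JOIN customers b ON a.customer_id = b.id

Result:
product  | customer
---------+---------
Phone    | Dave    
Printer  | Dave    
Lamp     | Jack    
Notebook | Leo     
Chair    | Frank   
Tablet   | Eli     
Camera   | Eli     


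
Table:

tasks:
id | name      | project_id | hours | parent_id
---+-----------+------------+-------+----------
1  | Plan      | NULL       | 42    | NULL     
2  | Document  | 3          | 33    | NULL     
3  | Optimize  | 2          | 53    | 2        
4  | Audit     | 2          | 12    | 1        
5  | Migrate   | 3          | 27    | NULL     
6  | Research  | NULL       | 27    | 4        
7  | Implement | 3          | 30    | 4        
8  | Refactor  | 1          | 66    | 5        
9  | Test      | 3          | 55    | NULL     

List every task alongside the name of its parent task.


This is a self-join: tasks is joined to a second copy of itself, matching each row's parent_id to another row's id. Use LEFT JOIN so rows with parent_id=NULL are kept.
  - task 1 (Plan): parent_id=NULL -> NULL
  - task 2 (Document): parent_id=NULL -> NULL
  - task 3 (Optimize): parent_id=2 -> Document
  - task 4 (Audit): parent_id=1 -> Plan
  - task 5 (Migrate): parent_id=NULL -> NULL
  - task 6 (Research): parent_id=4 -> Audit
  - task 7 (Implement): parent_id=4 -> Audit
  - task 8 (Refactor): parent_id=5 -> Migrate
  - task 9 (Test): parent_id=NULL -> NULL

SQL:
SELECT a.name AS item, b.name AS parent
FROM tasks a
LEFT JOIN tasks b ON a.parent_id = b.id

Result:
item      | parent  
----------+---------
Plan      | NULL    
Document  | NULL    
Optimize  | Document
Audit     | Plan    
Migrate   | NULL    
Research  | Audit   
Implement | Audit   
Refactor  | Migrate 
Test      | NULL    


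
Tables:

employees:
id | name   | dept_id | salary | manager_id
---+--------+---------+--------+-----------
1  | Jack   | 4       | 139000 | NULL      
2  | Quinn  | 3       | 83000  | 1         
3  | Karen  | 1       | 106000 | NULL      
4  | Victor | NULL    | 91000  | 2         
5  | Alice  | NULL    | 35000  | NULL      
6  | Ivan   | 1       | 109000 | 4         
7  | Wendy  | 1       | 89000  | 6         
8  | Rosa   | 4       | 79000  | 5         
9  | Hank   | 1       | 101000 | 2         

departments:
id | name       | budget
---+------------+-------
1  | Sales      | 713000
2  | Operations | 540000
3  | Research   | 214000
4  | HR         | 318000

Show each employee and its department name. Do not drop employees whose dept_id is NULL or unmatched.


LEFT JOIN keeps every row from employees (the left table); where dept_id has no match in departments, the department columns become NULL. Walk through each employee:
  - employee 1 (Jack): dept_id=4 -> matches HR
  - employee 2 (Quinn): dept_id=3 -> matches Research
  - employee 3 (Karen): dept_id=1 -> matches Sales
  - employee 4 (Victor): dept_id=NULL, no match -> kept with NULL
  - employee 5 (Alice): dept_id=NULL, no match -> kept with NULL
  - employee 6 (Ivan): dept_id=1 -> matches Sales
  - employee 7 (Wendy): dept_id=1 -> matches Sales
  - employee 8 (Rosa): dept_id=4 -> matches HR
  - employee 9 (Hank): dept_id=1 -> matches Sales
All 9 rows appear; 2 have NULL department.

SQL:
SELECT a.name, b.name AS department
FROM employees a
LEFT JOIN departments b ON a.dept_id = b.id

Result:
name   | department
-------+-----------
Jack   | HR        
Quinn  | Research  
Karen  | Sales     
Victor | NULL      
Alice  | NULL      
Ivan   | Sales     
Wendy  | Sales     
Rosa   | HR        
Hank   | Sales     


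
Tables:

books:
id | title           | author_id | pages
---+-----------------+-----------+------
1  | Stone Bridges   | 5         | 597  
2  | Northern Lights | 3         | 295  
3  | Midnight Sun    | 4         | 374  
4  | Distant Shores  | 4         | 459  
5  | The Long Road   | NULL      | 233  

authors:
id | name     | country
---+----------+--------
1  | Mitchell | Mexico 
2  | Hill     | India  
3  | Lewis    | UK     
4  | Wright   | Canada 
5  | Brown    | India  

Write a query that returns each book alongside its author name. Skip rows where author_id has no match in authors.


INNER JOIN keeps only books rows whose author_id matches an id in authors. Walk through each book:
  - book 1 (Stone Bridges): author_id=5 -> matches Brown
  - book 2 (Northern Lights): author_id=3 -> matches Lewis
  - book 3 (Midnight Sun): author_id=4 -> matches Wright
  - book 4 (Distant Shores): author_id=4 -> matches Wright
  - book 5 (The Long Road): author_id=NULL, no match -> dropped
So 1 of 5 rows is dropped.

SQL:
SELECT a.title, b.name AS author
FROM books a
INNER JOIN authors b ON a.author_id = b.id

Result:
title           | author
----------------+-------
Stone Bridges   | Brown 
Northern Lights | Lewis 
Midnight Sun    | Wright
Distant Shores  | Wright


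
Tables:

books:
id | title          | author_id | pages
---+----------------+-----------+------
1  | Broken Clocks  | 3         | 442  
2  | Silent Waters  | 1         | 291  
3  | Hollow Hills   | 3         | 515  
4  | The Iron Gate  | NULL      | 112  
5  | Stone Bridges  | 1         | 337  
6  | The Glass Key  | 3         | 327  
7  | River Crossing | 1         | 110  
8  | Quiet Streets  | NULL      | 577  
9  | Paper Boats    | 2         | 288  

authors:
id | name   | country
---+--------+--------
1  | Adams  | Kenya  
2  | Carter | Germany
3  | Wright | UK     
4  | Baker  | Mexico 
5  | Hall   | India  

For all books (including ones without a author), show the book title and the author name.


LEFT JOIN keeps every row from books (the left table); where author_id has no match in authors, the author columns become NULL. Walk through each book:
  - book 1 (Broken Clocks): author_id=3 -> matches Wright
  - book 2 (Silent Waters): author_id=1 -> matches Adams
  - book 3 (Hollow Hills): author_id=3 -> matches Wright
  - book 4 (The Iron Gate): author_id=NULL, no match -> kept with NULL
  - book 5 (Stone Bridges): author_id=1 -> matches Adams
  - book 6 (The Glass Key): author_id=3 -> matches Wright
  - book 7 (River Crossing): author_id=1 -> matches Adams
  - book 8 (Quiet Streets): author_id=NULL, no match -> kept with NULL
  - book 9 (Paper Boats): author_id=2 -> matches Carter
All 9 rows appear; 2 have NULL author.

SQL:
SELECT a.title, b.name AS author
FROM books a
LEFT JOIN authors b ON a.author_id = b.id

Result:
title          | author
---------------+-------
Broken Clocks  | Wright
Silent Waters  | Adams 
Hollow Hills   | Wright
The Iron Gate  | NULL  
Stone Bridges  | Adams 
The Glass Key  | Wright
River Crossing | Adams 
Quiet Streets  | NULL  
Paper Boats    | Carter


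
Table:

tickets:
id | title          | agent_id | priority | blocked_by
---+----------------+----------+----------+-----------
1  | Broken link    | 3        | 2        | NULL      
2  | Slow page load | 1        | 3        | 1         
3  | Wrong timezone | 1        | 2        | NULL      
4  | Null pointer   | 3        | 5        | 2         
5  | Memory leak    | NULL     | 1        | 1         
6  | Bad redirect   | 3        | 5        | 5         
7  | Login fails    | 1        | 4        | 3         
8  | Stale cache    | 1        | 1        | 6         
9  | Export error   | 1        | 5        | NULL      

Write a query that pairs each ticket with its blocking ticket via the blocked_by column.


This is a self-join: tickets is joined to a second copy of itself, matching each row's blocked_by to another row's id. Use LEFT JOIN so rows with blocked_by=NULL are kept.
  - ticket 1 (Broken link): blocked_by=NULL -> NULL
  - ticket 2 (Slow page load): blocked_by=1 -> Broken link
  - ticket 3 (Wrong timezone): blocked_by=NULL -> NULL
  - ticket 4 (Null pointer): blocked_by=2 -> Slow page load
  - ticket 5 (Memory leak): blocked_by=1 -> Broken link
  - ticket 6 (Bad redirect): blocked_by=5 -> Memory leak
  - ticket 7 (Login fails): blocked_by=3 -> Wrong timezone
  - ticket 8 (Stale cache): blocked_by=6 -> Bad redirect
  - ticket 9 (Export error): blocked_by=NULL -> NULL

SQL:
SELECT a.title AS item, b.title AS blocked_by
FROM tickets a
LEFT JOIN tickets b ON a.blocked_by = b.id

Result:
item           | blocked_by    
---------------+---------------
Broken link    | NULL          
Slow page load | Broken link   
Wrong timezone | NULL          
Null pointer   | Slow page load
Memory leak    | Broken link   
Bad redirect   | Memory leak   
Login fails    | Wrong timezone
Stale cache    | Bad redirect  
Export error   | NULL          


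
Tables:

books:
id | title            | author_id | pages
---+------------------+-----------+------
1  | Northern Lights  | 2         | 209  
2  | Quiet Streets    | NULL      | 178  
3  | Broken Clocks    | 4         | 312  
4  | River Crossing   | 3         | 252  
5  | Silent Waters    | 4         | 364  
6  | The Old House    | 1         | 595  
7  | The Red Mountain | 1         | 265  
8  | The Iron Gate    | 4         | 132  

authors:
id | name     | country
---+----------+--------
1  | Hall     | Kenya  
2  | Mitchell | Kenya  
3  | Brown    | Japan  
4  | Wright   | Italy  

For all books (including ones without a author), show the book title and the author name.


LEFT JOIN keeps every row from books (the left table); where author_id has no match in authors, the author columns become NULL. Walk through each book:
  - book 1 (Northern Lights): author_id=2 -> matches Mitchell
  - book 2 (Quiet Streets): author_id=NULL, no match -> kept with NULL
  - book 3 (Broken Clocks): author_id=4 -> matches Wright
  - book 4 (River Crossing): author_id=3 -> matches Brown
  - book 5 (Silent Waters): author_id=4 -> matches Wright
  - book 6 (The Old House): author_id=1 -> matches Hall
  - book 7 (The Red Mountain): author_id=1 -> matches Hall
  - book 8 (The Iron Gate): author_id=4 -> matches Wright
All 8 rows appear; 1 has NULL author.

SQL:
SELECT a.title, b.name AS author
FROM books a
LEFT JOIN authors b ON a.author_id = b.id

Result:
title            | author  
-----------------+---------
Northern Lights  | Mitchell
Quiet Streets    | NULL    
Broken Clocks    | Wright  
River Crossing   | Brown   
Silent Waters    | Wright  
The Old House    | Hall    
The Red Mountain | Hall    
The Iron Gate    | Wright  


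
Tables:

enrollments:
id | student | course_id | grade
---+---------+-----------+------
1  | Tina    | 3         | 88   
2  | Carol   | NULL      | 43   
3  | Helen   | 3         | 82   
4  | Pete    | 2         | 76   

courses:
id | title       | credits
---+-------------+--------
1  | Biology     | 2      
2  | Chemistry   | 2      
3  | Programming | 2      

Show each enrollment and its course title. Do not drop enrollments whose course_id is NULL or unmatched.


LEFT JOIN keeps every row from enrollments (the left table); where course_id has no match in courses, the course columns become NULL. Walk through each enrollment:
  - enrollment 1 (Tina): course_id=3 -> matches Programming
  - enrollment 2 (Carol): course_id=NULL, no match -> kept with NULL
  - enrollment 3 (Helen): course_id=3 -> matches Programming
  - enrollment 4 (Pete): course_id=2 -> matches Chemistry
All 4 rows appear; 1 has NULL course.

SQL:
SELECT a.student, b.title AS course
FROM enrollments a
LEFT JOIN courses b ON a.course_id = b.id

Result:
student | course     
--------+------------
Tina    | Programming
Carol   | NULL       
Helen   | Programming
Pete    | Chemistry  


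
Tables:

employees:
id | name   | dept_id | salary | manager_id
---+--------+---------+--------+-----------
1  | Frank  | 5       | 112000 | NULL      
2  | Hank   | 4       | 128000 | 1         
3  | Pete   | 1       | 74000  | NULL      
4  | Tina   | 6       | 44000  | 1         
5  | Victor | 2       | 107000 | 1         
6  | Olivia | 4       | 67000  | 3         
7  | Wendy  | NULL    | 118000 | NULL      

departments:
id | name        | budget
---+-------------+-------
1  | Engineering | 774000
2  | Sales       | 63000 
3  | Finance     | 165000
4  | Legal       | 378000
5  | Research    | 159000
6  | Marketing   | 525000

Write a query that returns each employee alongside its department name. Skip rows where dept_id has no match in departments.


INNER JOIN keeps only employees rows whose dept_id matches an id in departments. Walk through each employee:
  - employee 1 (Frank): dept_id=5 -> matches Research
  - employee 2 (Hank): dept_id=4 -> matches Legal
  - employee 3 (Pete): dept_id=1 -> matches Engineering
  - employee 4 (Tina): dept_id=6 -> matches Marketing
  - employee 5 (Victor): dept_id=2 -> matches Sales
  - employee 6 (Olivia): dept_id=4 -> matches Legal
  - employee 7 (Wendy): dept_id=NULL, no match -> dropped
So 1 of 7 rows is dropped.

SQL:
SELECT a.name, b.name AS department
FROM employees a
INNER JOIN departments b ON a.dept_id = b.id

Result:
name   | department 
-------+------------
Frank  | Research   
Hank   | Legal      
Pete   | Engineering
Tina   | Marketing  
Victor | Sales      
Olivia | Legal      


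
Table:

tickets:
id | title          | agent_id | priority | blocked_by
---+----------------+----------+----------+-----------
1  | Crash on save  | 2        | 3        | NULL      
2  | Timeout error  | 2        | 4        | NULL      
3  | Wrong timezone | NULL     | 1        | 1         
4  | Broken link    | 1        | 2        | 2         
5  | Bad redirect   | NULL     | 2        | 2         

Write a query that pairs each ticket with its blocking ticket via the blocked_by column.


This is a self-join: tickets is joined to a second copy of itself, matching each row's blocked_by to another row's id. Use LEFT JOIN so rows with blocked_by=NULL are kept.
  - ticket 1 (Crash on save): blocked_by=NULL -> NULL
  - ticket 2 (Timeout error): blocked_by=NULL -> NULL
  - ticket 3 (Wrong timezone): blocked_by=1 -> Crash on save
  - ticket 4 (Broken link): blocked_by=2 -> Timeout error
  - ticket 5 (Bad redirect): blocked_by=2 -> Timeout error

SQL:
SELECT a.title AS item, b.title AS blocked_by
FROM tickets a
LEFT JOIN tickets b ON a.blocked_by = b.id

Result:
item           | blocked_by   
---------------+--------------
Crash on save  | NULL         
Timeout error  | NULL         
Wrong timezone | Crash on save
Broken link    | Timeout error
Bad redirect   | Timeout error


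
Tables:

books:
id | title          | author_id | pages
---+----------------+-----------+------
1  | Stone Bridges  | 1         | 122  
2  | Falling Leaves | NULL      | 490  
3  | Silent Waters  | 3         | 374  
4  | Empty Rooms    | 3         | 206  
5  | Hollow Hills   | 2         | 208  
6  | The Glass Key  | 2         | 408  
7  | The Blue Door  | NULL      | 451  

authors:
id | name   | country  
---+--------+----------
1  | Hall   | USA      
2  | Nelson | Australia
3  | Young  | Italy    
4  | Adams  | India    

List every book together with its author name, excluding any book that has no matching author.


INNER JOIN keeps only books rows whose author_id matches an id in authors. Walk through each book:
  - book 1 (Stone Bridges): author_id=1 -> matches Hall
  - book 2 (Falling Leaves): author_id=NULL, no match -> dropped
  - book 3 (Silent Waters): author_id=3 -> matches Young
  - book 4 (Empty Rooms): author_id=3 -> matches Young
  - book 5 (Hollow Hills): author_id=2 -> matches Nelson
  - book 6 (The Glass Key): author_id=2 -> matches Nelson
  - book 7 (The Blue Door): author_id=NULL, no match -> dropped
So 2 of 7 rows are dropped.

SQL:
SELECT a.title, b.name AS author
FROM books a
INNER JOIN authors b ON a.author_id = b.id

Result:
title         | author
--------------+-------
Stone Bridges | Hall  
Silent Waters | Young 
Empty Rooms   | Young 
Hollow Hills  | Nelson
The Glass Key | Nelson


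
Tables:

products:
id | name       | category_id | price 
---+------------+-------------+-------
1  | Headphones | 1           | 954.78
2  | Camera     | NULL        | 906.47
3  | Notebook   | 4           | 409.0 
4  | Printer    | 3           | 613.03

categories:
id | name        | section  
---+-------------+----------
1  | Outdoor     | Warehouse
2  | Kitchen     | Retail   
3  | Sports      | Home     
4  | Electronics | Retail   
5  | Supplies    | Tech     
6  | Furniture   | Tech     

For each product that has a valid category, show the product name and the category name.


INNER JOIN keeps only products rows whose category_id matches an id in categories. Walk through each product:
  - product 1 (Headphones): category_id=1 -> matches Outdoor
  - product 2 (Camera): category_id=NULL, no match -> dropped
  - product 3 (Notebook): category_id=4 -> matches Electronics
  - product 4 (Printer): category_id=3 -> matches Sports
So 1 of 4 rows is dropped.

SQL:
SELECT a.name, b.name AS category
FROM products a
INNER JOIN categories b ON a.category_id = b.id

Result:
name       | category   
-----------+------------
Headphones | Outdoor    
Notebook   | Electronics
Printer    | Sports     
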